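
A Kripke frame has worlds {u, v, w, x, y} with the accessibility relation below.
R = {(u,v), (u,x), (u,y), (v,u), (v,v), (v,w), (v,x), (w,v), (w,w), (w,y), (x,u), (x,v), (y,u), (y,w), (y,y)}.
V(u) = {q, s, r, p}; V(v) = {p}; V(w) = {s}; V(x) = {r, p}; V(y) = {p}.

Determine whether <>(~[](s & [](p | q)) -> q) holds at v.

Yes

At v: <>(~[](s & [](p | q)) -> q) requires ~[](s & [](p | q)) -> q at some successor in {u, v, w, x}.
  ~[](s & [](p | q)) -> q holds at u, so <>(~[](s & [](p | q)) -> q) is true at v.
    At u: ~[](s & [](p | q)) is true, q is true, so ~[](s & [](p | q)) -> q is true.
      At u: [](s & [](p | q)) is false, so ~[](s & [](p | q)) is true.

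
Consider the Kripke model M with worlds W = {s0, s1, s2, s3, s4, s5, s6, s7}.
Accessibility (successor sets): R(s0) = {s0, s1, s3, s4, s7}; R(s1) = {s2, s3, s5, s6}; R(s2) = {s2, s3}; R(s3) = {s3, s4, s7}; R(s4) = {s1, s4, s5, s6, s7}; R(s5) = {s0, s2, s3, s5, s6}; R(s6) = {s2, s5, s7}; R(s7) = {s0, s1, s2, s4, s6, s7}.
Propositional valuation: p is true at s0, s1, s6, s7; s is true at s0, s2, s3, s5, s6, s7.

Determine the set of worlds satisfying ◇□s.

Recall that □ψ holds at a world iff ψ holds at every accessible world, and ◇ψ holds iff ψ holds at some accessible world.
Let φ = ◇□s. Evaluate φ at each world:
  s0 (successors {s0, s1, s3, s4, s7}): φ is true.
  s1 (successors {s2, s3, s5, s6}): φ is true.
  s2 (successors {s2, s3}): φ is true.
  s3 (successors {s3, s4, s7}): φ is false.
  s4 (successors {s1, s4, s5, s6, s7}): φ is true.
  s5 (successors {s0, s2, s3, s5, s6}): φ is true.
  s6 (successors {s2, s5, s7}): φ is true.
  s7 (successors {s0, s1, s2, s4, s6, s7}): φ is true.
For instance, at s2:
  At s2: ◇□s requires □s at some successor in {s2, s3}.
    □s holds at s2, so ◇□s is true at s2.
      At s2: □s requires s at every successor {s2, s3}.
        At s2: s is true.
        At s3: s is true.
      So □s is true at s2.
Satisfying worlds: {s0, s1, s2, s4, s5, s6, s7}

s0, s1, s2, s4, s5, s6, s7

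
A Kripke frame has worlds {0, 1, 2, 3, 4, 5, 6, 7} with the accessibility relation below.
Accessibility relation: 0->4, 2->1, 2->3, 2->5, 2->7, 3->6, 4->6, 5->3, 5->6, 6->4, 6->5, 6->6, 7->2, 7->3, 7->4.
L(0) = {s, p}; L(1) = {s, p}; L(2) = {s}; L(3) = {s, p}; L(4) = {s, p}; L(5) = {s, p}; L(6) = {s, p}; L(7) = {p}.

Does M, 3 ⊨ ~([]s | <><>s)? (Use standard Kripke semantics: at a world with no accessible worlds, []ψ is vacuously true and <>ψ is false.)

No

At 3: []s | <><>s is true, so ~([]s | <><>s) is false.
  At 3: []s is true, <><>s is true, so []s | <><>s is true.
    At 3: []s requires s at every successor {6}.
      At 6: s is true.
    So []s is true at 3.
    At 3: <><>s requires <>s at some successor in {6}.
      <>s holds at 6, so <><>s is true at 3.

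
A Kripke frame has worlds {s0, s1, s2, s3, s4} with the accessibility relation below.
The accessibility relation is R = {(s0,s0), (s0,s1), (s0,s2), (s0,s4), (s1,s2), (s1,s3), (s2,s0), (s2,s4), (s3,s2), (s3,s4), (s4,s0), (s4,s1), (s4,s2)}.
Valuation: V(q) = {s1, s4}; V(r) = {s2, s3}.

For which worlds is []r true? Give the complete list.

Let φ = []r. Evaluate φ at each world:
  s0 (successors {s0, s1, s2, s4}): φ is false.
  s1 (successors {s2, s3}): φ is true.
  s2 (successors {s0, s4}): φ is false.
  s3 (successors {s2, s4}): φ is false.
  s4 (successors {s0, s1, s2}): φ is false.
For instance, at s1:
  At s1: []r requires r at every successor {s2, s3}.
    At s2: r is true.
    At s3: r is true.
  So []r is true at s1.
Satisfying worlds: {s1}

s1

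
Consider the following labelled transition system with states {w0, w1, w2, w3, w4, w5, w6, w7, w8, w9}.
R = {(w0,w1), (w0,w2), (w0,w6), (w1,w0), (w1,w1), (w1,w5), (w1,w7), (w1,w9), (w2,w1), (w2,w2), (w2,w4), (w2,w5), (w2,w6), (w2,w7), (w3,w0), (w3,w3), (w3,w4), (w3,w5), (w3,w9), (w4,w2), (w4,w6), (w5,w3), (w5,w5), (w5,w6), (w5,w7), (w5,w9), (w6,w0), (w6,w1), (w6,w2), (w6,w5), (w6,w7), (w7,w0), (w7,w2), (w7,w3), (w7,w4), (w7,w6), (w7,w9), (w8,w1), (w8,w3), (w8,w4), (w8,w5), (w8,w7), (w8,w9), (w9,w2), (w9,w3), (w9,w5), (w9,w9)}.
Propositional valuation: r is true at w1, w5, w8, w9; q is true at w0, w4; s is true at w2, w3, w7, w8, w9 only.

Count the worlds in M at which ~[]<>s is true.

0

Let φ = ~[]<>s. Evaluate φ at each world:
  w0 (successors {w1, w2, w6}): φ is false.
  w1 (successors {w0, w1, w5, w7, w9}): φ is false.
  w2 (successors {w1, w2, w4, w5, w6, w7}): φ is false.
  w3 (successors {w0, w3, w4, w5, w9}): φ is false.
  w4 (successors {w2, w6}): φ is false.
  w5 (successors {w3, w5, w6, w7, w9}): φ is false.
  w6 (successors {w0, w1, w2, w5, w7}): φ is false.
  w7 (successors {w0, w2, w3, w4, w6, w9}): φ is false.
  w8 (successors {w1, w3, w4, w5, w7, w9}): φ is false.
  w9 (successors {w2, w3, w5, w9}): φ is false.
For instance, at w0:
  At w0: []<>s is true, so ~[]<>s is false.
    At w0: []<>s requires <>s at every successor {w1, w2, w6}.
      At w1: <>s is true.
      At w2: <>s is true.
      At w6: <>s is true.
    So []<>s is true at w0.
Satisfying worlds: none.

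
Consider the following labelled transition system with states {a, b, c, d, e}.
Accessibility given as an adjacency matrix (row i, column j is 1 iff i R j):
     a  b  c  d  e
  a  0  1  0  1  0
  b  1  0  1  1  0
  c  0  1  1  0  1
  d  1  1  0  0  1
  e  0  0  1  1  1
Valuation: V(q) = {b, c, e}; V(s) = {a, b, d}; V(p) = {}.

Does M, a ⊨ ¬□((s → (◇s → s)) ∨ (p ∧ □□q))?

No

At a: □((s → (◇s → s)) ∨ (p ∧ □□q)) is true, so ¬□((s → (◇s → s)) ∨ (p ∧ □□q)) is false.
  At a: □((s → (◇s → s)) ∨ (p ∧ □□q)) requires (s → (◇s → s)) ∨ (p ∧ □□q) at every successor {b, d}.
      At b: s → (◇s → s) is true, p ∧ □□q is false, so (s → (◇s → s)) ∨ (p ∧ □□q) is true.
      At d: s → (◇s → s) is true, p ∧ □□q is false, so (s → (◇s → s)) ∨ (p ∧ □□q) is true.
  So □((s → (◇s → s)) ∨ (p ∧ □□q)) is true at a.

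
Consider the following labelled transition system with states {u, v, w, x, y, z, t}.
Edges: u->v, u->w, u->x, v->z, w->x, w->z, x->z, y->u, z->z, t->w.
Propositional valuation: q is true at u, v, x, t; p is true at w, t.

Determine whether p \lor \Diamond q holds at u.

At u: p is false, \Diamond q is true, so p \lor \Diamond q is true.
  At u: \Diamond q requires q at some successor in {v, w, x}.
    q holds at v, so \Diamond q is true at u.

Yes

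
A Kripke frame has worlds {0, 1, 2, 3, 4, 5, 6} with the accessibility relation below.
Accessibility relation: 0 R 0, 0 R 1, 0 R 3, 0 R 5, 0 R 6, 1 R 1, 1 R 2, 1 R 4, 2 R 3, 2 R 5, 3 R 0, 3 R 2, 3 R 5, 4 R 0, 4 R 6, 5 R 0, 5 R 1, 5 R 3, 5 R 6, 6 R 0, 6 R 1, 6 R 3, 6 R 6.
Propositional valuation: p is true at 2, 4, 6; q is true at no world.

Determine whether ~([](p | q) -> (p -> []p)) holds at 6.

At 6: [](p | q) -> (p -> []p) is true, so ~([](p | q) -> (p -> []p)) is false.
  At 6: [](p | q) is false, p -> []p is false, so [](p | q) -> (p -> []p) is true.
    At 6: [](p | q) requires p | q at every successor {0, 1, 3, 6}.
      p | q fails at 0, so [](p | q) is false at 6.
    At 6: p is true, []p is false, so p -> []p is false.
      At 6: []p requires p at every successor {0, 1, 3, 6}.
        p fails at 0, so []p is false at 6.

No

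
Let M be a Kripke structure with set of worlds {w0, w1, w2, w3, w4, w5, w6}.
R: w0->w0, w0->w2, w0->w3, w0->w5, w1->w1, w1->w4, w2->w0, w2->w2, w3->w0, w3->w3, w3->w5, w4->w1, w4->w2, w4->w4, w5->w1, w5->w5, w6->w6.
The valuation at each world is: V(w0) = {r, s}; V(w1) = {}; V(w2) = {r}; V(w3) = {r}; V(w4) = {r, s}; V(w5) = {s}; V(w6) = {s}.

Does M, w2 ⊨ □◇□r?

Yes

Recall that □ψ holds at a world iff ψ holds at every accessible world, and ◇ψ holds iff ψ holds at some accessible world.
At w2: □◇□r requires ◇□r at every successor {w0, w2}.
    At w0: ◇□r requires □r at some successor in {w0, w2, w3, w5}.
      □r holds at w2, so ◇□r is true at w0.
    At w2: ◇□r requires □r at some successor in {w0, w2}.
      □r holds at w2, so ◇□r is true at w2.
So □◇□r is true at w2.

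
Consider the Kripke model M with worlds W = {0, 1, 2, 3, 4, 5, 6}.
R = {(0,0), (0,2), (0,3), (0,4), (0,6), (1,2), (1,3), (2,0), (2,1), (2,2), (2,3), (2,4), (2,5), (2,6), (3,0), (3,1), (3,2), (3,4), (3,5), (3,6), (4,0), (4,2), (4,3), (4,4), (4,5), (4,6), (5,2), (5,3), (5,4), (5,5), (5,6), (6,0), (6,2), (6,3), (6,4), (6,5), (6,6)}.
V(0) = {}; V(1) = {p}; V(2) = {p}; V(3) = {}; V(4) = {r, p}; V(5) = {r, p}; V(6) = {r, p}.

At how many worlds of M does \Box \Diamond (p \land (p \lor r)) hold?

7

Recall that \Box ψ holds at a world iff ψ holds at every accessible world, and \Diamond ψ holds iff ψ holds at some accessible world.
Let φ = \Box \Diamond (p \land (p \lor r)). Evaluate φ at each world:
  0 (successors {0, 2, 3, 4, 6}): φ is true.
  1 (successors {2, 3}): φ is true.
  2 (successors {0, 1, 2, 3, 4, 5, 6}): φ is true.
  3 (successors {0, 1, 2, 4, 5, 6}): φ is true.
  4 (successors {0, 2, 3, 4, 5, 6}): φ is true.
  5 (successors {2, 3, 4, 5, 6}): φ is true.
  6 (successors {0, 2, 3, 4, 5, 6}): φ is true.
For instance, at 0:
  At 0: \Box \Diamond (p \land (p \lor r)) requires \Diamond (p \land (p \lor r)) at every successor {0, 2, 3, 4, 6}.
    At 0: \Diamond (p \land (p \lor r)) is true.
    At 2: \Diamond (p \land (p \lor r)) is true.
    At 3: \Diamond (p \land (p \lor r)) is true.
    At 4: \Diamond (p \land (p \lor r)) is true.
    At 6: \Diamond (p \land (p \lor r)) is true.
  So \Box \Diamond (p \land (p \lor r)) is true at 0.
Satisfying worlds: {0, 1, 2, 3, 4, 5, 6}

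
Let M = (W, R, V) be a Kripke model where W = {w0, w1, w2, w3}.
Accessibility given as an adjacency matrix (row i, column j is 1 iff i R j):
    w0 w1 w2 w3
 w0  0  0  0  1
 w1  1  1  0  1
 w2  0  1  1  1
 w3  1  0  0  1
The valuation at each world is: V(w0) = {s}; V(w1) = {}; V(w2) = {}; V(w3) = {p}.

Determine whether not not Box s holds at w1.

No

Recall that Box ψ holds at a world iff ψ holds at every accessible world, and Dia ψ holds iff ψ holds at some accessible world.
At w1: not Box s is true, so not not Box s is false.
  At w1: Box s is false, so not Box s is true.
    At w1: Box s requires s at every successor {w0, w1, w3}.
      s fails at w1, so Box s is false at w1.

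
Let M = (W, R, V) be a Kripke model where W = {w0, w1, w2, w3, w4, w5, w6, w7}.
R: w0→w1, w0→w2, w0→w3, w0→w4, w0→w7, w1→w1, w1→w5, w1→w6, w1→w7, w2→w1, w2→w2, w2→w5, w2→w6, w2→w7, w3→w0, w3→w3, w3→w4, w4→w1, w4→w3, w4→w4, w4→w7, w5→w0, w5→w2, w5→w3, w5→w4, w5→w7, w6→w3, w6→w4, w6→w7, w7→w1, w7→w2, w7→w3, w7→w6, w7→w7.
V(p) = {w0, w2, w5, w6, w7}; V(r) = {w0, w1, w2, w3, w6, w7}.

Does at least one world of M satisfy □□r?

No

Let φ = □□r. Evaluate φ at each world:
  w0 (successors {w1, w2, w3, w4, w7}): φ is false.
  w1 (successors {w1, w5, w6, w7}): φ is false.
  w2 (successors {w1, w2, w5, w6, w7}): φ is false.
  w3 (successors {w0, w3, w4}): φ is false.
  w4 (successors {w1, w3, w4, w7}): φ is false.
  w5 (successors {w0, w2, w3, w4, w7}): φ is false.
  w6 (successors {w3, w4, w7}): φ is false.
  w7 (successors {w1, w2, w3, w6, w7}): φ is false.
For instance, at w0:
  At w0: □□r requires □r at every successor {w1, w2, w3, w4, w7}.
    □r fails at w1, so □□r is false at w0.
      At w1: □r requires r at every successor {w1, w5, w6, w7}.
        r fails at w5, so □r is false at w1.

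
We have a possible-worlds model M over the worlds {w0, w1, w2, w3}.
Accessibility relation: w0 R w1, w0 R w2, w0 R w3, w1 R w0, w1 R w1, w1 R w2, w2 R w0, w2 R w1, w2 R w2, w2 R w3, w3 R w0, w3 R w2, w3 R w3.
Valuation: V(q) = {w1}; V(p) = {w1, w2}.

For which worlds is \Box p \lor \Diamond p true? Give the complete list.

Let φ = \Box p \lor \Diamond p. Evaluate φ at each world:
  w0 (successors {w1, w2, w3}): φ is true.
  w1 (successors {w0, w1, w2}): φ is true.
  w2 (successors {w0, w1, w2, w3}): φ is true.
  w3 (successors {w0, w2, w3}): φ is true.
For instance, at w3:
  At w3: \Box p is false, \Diamond p is true, so \Box p \lor \Diamond p is true.
    At w3: \Box p requires p at every successor {w0, w2, w3}.
      p fails at w0, so \Box p is false at w3.
    At w3: \Diamond p requires p at some successor in {w0, w2, w3}.
      p holds at w2, so \Diamond p is true at w3.
Satisfying worlds: {w0, w1, w2, w3}

w0, w1, w2, w3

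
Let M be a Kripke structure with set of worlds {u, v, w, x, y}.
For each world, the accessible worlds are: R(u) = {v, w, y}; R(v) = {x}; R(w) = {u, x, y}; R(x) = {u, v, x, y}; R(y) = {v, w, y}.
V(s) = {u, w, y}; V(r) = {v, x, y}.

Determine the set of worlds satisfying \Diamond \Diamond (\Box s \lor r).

u, v, w, x, y

Let φ = \Diamond \Diamond (\Box s \lor r). Evaluate φ at each world:
  u (successors {v, w, y}): φ is true.
  v (successors {x}): φ is true.
  w (successors {u, x, y}): φ is true.
  x (successors {u, v, x, y}): φ is true.
  y (successors {v, w, y}): φ is true.
For instance, at x:
  At x: \Diamond \Diamond (\Box s \lor r) requires \Diamond (\Box s \lor r) at some successor in {u, v, x, y}.
    \Diamond (\Box s \lor r) holds at u, so \Diamond \Diamond (\Box s \lor r) is true at x.
      At u: \Diamond (\Box s \lor r) requires \Box s \lor r at some successor in {v, w, y}.
        \Box s \lor r holds at v, so \Diamond (\Box s \lor r) is true at u.
Satisfying worlds: {u, v, w, x, y}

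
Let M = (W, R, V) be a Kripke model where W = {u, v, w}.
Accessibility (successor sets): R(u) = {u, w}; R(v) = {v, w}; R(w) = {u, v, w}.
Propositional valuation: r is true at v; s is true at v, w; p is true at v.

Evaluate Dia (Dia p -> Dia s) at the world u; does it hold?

Yes

At u: Dia (Dia p -> Dia s) requires Dia p -> Dia s at some successor in {u, w}.
  Dia p -> Dia s holds at u, so Dia (Dia p -> Dia s) is true at u.
    At u: Dia p is false, Dia s is true, so Dia p -> Dia s is true.
      At u: Dia p requires p at some successor in {u, w}.
        At u: p is false.
        At w: p is false.
      So Dia p is false at u.
      At u: Dia s requires s at some successor in {u, w}.
        s holds at w, so Dia s is true at u.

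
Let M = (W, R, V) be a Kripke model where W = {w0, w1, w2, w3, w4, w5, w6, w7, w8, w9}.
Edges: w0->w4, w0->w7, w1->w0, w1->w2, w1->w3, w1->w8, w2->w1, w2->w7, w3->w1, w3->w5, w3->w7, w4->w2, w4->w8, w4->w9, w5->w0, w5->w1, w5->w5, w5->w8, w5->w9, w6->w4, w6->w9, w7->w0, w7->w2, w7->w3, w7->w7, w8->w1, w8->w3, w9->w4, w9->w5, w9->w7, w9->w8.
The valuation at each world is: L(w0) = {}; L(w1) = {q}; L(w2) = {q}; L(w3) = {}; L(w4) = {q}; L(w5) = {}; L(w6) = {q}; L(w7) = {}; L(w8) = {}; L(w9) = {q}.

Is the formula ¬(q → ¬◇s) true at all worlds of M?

No

Let φ = ¬(q → ¬◇s). Evaluate φ at each world:
  w0 (successors {w4, w7}): φ is false.
  w1 (successors {w0, w2, w3, w8}): φ is false.
  w2 (successors {w1, w7}): φ is false.
  w3 (successors {w1, w5, w7}): φ is false.
  w4 (successors {w2, w8, w9}): φ is false.
  w5 (successors {w0, w1, w5, w8, w9}): φ is false.
  w6 (successors {w4, w9}): φ is false.
  w7 (successors {w0, w2, w3, w7}): φ is false.
  w8 (successors {w1, w3}): φ is false.
  w9 (successors {w4, w5, w7, w8}): φ is false.
Detail at w0 (counterexample):
  At w0: q → ¬◇s is true, so ¬(q → ¬◇s) is false.
    At w0: q is false, ¬◇s is true, so q → ¬◇s is true.
      At w0: ◇s is false, so ¬◇s is true.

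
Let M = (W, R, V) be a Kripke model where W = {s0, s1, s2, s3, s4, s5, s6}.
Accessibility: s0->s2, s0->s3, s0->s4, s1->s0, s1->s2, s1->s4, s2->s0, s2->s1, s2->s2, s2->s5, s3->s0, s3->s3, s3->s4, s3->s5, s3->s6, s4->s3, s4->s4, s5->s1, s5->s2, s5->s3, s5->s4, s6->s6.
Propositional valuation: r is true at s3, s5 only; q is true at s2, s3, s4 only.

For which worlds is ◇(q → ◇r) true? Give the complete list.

Recall that ◇ψ holds at a world iff ψ holds at some accessible world.
Let φ = ◇(q → ◇r). Evaluate φ at each world:
  s0 (successors {s2, s3, s4}): φ is true.
  s1 (successors {s0, s2, s4}): φ is true.
  s2 (successors {s0, s1, s2, s5}): φ is true.
  s3 (successors {s0, s3, s4, s5, s6}): φ is true.
  s4 (successors {s3, s4}): φ is true.
  s5 (successors {s1, s2, s3, s4}): φ is true.
  s6 (successors {s6}): φ is true.
For instance, at s2:
  At s2: ◇(q → ◇r) requires q → ◇r at some successor in {s0, s1, s2, s5}.
    q → ◇r holds at s0, so ◇(q → ◇r) is true at s2.
      At s0: q is false, ◇r is true, so q → ◇r is true.
Satisfying worlds: {s0, s1, s2, s3, s4, s5, s6}

s0, s1, s2, s3, s4, s5, s6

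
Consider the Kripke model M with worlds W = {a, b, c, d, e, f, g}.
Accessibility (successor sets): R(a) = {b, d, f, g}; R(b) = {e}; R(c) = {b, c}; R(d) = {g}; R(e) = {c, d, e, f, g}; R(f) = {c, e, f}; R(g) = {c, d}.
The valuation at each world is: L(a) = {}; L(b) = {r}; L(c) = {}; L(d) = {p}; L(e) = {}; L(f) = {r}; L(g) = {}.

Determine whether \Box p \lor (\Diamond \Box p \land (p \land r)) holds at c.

Recall that \Box ψ holds at a world iff ψ holds at every accessible world, and \Diamond ψ holds iff ψ holds at some accessible world.
At c: \Box p is false, \Diamond \Box p \land (p \land r) is false, so \Box p \lor (\Diamond \Box p \land (p \land r)) is false.
  At c: \Box p requires p at every successor {b, c}.
    p fails at b, so \Box p is false at c.
  At c: \Diamond \Box p is false, p \land r is false, so \Diamond \Box p \land (p \land r) is false.
    At c: \Diamond \Box p requires \Box p at some successor in {b, c}.
      At b: \Box p is false.
      At c: \Box p is false.
    So \Diamond \Box p is false at c.

No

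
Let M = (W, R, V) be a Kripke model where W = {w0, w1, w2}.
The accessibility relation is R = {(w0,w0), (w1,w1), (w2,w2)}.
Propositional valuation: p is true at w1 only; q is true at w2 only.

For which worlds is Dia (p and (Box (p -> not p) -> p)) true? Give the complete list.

Let φ = Dia (p and (Box (p -> not p) -> p)). Evaluate φ at each world:
  w0 (successors {w0}): φ is false.
  w1 (successors {w1}): φ is true.
  w2 (successors {w2}): φ is false.
For instance, at w1:
  At w1: Dia (p and (Box (p -> not p) -> p)) requires p and (Box (p -> not p) -> p) at some successor in {w1}.
    p and (Box (p -> not p) -> p) holds at w1, so Dia (p and (Box (p -> not p) -> p)) is true at w1.
      At w1: p is true, Box (p -> not p) -> p is true, so p and (Box (p -> not p) -> p) is true.
Satisfying worlds: {w1}

w1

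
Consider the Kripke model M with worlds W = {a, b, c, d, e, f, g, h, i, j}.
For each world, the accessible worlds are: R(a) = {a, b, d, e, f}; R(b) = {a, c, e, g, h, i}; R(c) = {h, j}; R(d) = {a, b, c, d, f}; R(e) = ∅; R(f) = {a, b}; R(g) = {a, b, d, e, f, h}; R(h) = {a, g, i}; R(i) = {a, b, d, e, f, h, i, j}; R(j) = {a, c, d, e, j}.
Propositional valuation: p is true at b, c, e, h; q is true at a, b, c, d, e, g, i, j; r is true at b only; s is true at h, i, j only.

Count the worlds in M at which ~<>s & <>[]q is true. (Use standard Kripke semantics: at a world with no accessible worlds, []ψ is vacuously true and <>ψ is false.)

2

Recall that []ψ holds at a world iff ψ holds at every accessible world, and <>ψ holds iff ψ holds at some accessible world.
Let φ = ~<>s & <>[]q. Evaluate φ at each world:
  a (successors {a, b, d, e, f}): φ is true.
  b (successors {a, c, e, g, h, i}): φ is false.
  c (successors {h, j}): φ is false.
  d (successors {a, b, c, d, f}): φ is true.
  e (successors ∅): φ is false.
  f (successors {a, b}): φ is false.
  g (successors {a, b, d, e, f, h}): φ is false.
  h (successors {a, g, i}): φ is false.
  i (successors {a, b, d, e, f, h, i, j}): φ is false.
  j (successors {a, c, d, e, j}): φ is false.
For instance, at a:
  At a: ~<>s is true, <>[]q is true, so ~<>s & <>[]q is true.
    At a: <>s is false, so ~<>s is true.
      At a: <>s requires s at some successor in {a, b, d, e, f}.
        At a: s is false.
        At b: s is false.
        At d: s is false.
        At e: s is false.
        At f: s is false.
      So <>s is false at a.
    At a: <>[]q requires []q at some successor in {a, b, d, e, f}.
      []q holds at e, so <>[]q is true at a.
Satisfying worlds: {a, d}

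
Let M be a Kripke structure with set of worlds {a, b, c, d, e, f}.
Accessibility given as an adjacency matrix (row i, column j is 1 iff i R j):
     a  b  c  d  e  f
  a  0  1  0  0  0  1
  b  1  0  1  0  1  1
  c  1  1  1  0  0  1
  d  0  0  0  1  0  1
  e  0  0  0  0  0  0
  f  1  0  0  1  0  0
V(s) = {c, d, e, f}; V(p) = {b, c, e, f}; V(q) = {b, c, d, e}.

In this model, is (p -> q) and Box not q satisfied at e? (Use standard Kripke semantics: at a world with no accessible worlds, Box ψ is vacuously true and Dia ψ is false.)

Recall that Box ψ holds at a world iff ψ holds at every accessible world, and Dia ψ holds iff ψ holds at some accessible world.
At e: p -> q is true, Box not q is true, so (p -> q) and Box not q is true.
  At e: no accessible worlds, so Box not q holds vacuously.

Yes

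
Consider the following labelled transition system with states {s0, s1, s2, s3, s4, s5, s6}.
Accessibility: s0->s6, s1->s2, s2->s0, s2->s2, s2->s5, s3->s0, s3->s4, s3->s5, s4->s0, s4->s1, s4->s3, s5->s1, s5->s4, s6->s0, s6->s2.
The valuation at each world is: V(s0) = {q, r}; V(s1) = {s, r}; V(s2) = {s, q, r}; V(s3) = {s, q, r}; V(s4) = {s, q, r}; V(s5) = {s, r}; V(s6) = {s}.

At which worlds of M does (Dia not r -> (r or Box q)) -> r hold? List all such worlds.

s0, s1, s2, s3, s4, s5

Let φ = (Dia not r -> (r or Box q)) -> r. Evaluate φ at each world:
  s0 (successors {s6}): φ is true.
  s1 (successors {s2}): φ is true.
  s2 (successors {s0, s2, s5}): φ is true.
  s3 (successors {s0, s4, s5}): φ is true.
  s4 (successors {s0, s1, s3}): φ is true.
  s5 (successors {s1, s4}): φ is true.
  s6 (successors {s0, s2}): φ is false.
For instance, at s0:
  At s0: Dia not r -> (r or Box q) is true, r is true, so (Dia not r -> (r or Box q)) -> r is true.
    At s0: Dia not r is true, r or Box q is true, so Dia not r -> (r or Box q) is true.
      At s0: Dia not r requires not r at some successor in {s6}.
        not r holds at s6, so Dia not r is true at s0.
      At s0: r is true, Box q is false, so r or Box q is true.
Satisfying worlds: {s0, s1, s2, s3, s4, s5}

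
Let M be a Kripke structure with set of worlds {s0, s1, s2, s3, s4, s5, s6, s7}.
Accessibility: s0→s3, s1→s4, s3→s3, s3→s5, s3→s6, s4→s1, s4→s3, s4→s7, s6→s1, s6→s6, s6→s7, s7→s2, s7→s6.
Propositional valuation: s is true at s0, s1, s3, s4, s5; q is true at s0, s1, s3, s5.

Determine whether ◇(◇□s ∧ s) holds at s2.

At s2: no accessible worlds, so ◇(◇□s ∧ s) is false.

No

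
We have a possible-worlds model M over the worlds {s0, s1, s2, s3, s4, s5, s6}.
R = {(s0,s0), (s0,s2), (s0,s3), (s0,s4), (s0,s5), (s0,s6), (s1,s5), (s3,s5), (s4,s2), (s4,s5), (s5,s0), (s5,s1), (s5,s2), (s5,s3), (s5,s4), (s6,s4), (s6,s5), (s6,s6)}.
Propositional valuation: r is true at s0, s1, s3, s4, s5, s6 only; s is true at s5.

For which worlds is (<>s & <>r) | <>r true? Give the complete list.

Recall that <>ψ holds at a world iff ψ holds at some accessible world.
Let φ = (<>s & <>r) | <>r. Evaluate φ at each world:
  s0 (successors {s0, s2, s3, s4, s5, s6}): φ is true.
  s1 (successors {s5}): φ is true.
  s2 (successors ∅): φ is false.
  s3 (successors {s5}): φ is true.
  s4 (successors {s2, s5}): φ is true.
  s5 (successors {s0, s1, s2, s3, s4}): φ is true.
  s6 (successors {s4, s5, s6}): φ is true.
For instance, at s0:
  At s0: <>s & <>r is true, <>r is true, so (<>s & <>r) | <>r is true.
    At s0: <>s is true, <>r is true, so <>s & <>r is true.
      At s0: <>s requires s at some successor in {s0, s2, s3, s4, s5, s6}.
        s holds at s5, so <>s is true at s0.
      At s0: <>r requires r at some successor in {s0, s2, s3, s4, s5, s6}.
        r holds at s0, so <>r is true at s0.
    At s0: <>r requires r at some successor in {s0, s2, s3, s4, s5, s6}.
      r holds at s0, so <>r is true at s0.
Satisfying worlds: {s0, s1, s3, s4, s5, s6}

s0, s1, s3, s4, s5, s6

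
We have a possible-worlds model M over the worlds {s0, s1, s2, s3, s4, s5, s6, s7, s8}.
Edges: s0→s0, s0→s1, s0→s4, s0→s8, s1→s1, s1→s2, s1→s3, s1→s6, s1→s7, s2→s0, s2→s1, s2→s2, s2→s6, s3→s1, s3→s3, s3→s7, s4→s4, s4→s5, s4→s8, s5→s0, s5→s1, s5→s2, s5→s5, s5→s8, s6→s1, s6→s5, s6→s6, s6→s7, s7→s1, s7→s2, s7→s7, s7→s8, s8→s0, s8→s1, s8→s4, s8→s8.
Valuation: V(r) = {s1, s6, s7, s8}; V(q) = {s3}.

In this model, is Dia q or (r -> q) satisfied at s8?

At s8: Dia q is false, r -> q is false, so Dia q or (r -> q) is false.
  At s8: Dia q requires q at some successor in {s0, s1, s4, s8}.
    At s0: q is false.
    At s1: q is false.
    At s4: q is false.
    At s8: q is false.
  So Dia q is false at s8.

No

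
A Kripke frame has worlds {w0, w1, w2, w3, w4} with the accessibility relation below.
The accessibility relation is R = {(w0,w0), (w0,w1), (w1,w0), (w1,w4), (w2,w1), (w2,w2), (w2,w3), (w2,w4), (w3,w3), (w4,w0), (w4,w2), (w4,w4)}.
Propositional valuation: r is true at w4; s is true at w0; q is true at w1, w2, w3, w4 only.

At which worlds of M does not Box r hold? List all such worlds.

Let φ = not Box r. Evaluate φ at each world:
  w0 (successors {w0, w1}): φ is true.
  w1 (successors {w0, w4}): φ is true.
  w2 (successors {w1, w2, w3, w4}): φ is true.
  w3 (successors {w3}): φ is true.
  w4 (successors {w0, w2, w4}): φ is true.
For instance, at w4:
  At w4: Box r is false, so not Box r is true.
    At w4: Box r requires r at every successor {w0, w2, w4}.
      r fails at w0, so Box r is false at w4.
Satisfying worlds: {w0, w1, w2, w3, w4}

w0, w1, w2, w3, w4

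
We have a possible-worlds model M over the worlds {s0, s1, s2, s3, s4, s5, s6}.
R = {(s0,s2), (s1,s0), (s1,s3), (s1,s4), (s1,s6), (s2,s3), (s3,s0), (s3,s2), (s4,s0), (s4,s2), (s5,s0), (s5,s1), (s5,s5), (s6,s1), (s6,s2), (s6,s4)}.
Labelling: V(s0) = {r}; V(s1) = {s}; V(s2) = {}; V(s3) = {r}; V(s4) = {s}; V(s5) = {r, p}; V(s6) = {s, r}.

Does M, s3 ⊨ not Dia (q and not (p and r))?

At s3: Dia (q and not (p and r)) is false, so not Dia (q and not (p and r)) is true.
  At s3: Dia (q and not (p and r)) requires q and not (p and r) at some successor in {s0, s2}.
    At s0: q and not (p and r) is false.
    At s2: q and not (p and r) is false.
  So Dia (q and not (p and r)) is false at s3.

Yes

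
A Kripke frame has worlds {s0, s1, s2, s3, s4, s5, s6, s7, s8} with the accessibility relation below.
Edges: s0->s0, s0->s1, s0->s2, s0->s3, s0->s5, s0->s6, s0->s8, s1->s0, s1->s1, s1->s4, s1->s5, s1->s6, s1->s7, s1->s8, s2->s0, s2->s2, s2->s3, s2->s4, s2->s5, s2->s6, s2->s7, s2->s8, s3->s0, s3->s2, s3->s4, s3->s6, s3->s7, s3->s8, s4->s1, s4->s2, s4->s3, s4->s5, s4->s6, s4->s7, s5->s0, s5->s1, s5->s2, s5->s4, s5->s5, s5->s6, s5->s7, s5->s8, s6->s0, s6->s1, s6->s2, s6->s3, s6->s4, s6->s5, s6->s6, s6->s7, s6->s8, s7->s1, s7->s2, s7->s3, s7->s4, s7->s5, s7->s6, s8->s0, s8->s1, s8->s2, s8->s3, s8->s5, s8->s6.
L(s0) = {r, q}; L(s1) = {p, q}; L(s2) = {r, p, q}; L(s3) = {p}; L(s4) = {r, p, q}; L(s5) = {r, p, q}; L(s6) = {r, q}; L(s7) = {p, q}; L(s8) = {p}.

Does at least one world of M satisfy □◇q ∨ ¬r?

Let φ = □◇q ∨ ¬r. Evaluate φ at each world:
  s0 (successors {s0, s1, s2, s3, s5, s6, s8}): φ is true.
  s1 (successors {s0, s1, s4, s5, s6, s7, s8}): φ is true.
  s2 (successors {s0, s2, s3, s4, s5, s6, s7, s8}): φ is true.
  s3 (successors {s0, s2, s4, s6, s7, s8}): φ is true.
  s4 (successors {s1, s2, s3, s5, s6, s7}): φ is true.
  s5 (successors {s0, s1, s2, s4, s5, s6, s7, s8}): φ is true.
  s6 (successors {s0, s1, s2, s3, s4, s5, s6, s7, s8}): φ is true.
  s7 (successors {s1, s2, s3, s4, s5, s6}): φ is true.
  s8 (successors {s0, s1, s2, s3, s5, s6}): φ is true.
Detail at s0 (witness):
  At s0: □◇q is true, ¬r is false, so □◇q ∨ ¬r is true.
    At s0: □◇q requires ◇q at every successor {s0, s1, s2, s3, s5, s6, s8}.
      At s0: ◇q is true.
      At s1: ◇q is true.
      At s2: ◇q is true.
      At s3: ◇q is true.
      At s5: ◇q is true.
      At s6: ◇q is true.
      At s8: ◇q is true.
    So □◇q is true at s0.

Yes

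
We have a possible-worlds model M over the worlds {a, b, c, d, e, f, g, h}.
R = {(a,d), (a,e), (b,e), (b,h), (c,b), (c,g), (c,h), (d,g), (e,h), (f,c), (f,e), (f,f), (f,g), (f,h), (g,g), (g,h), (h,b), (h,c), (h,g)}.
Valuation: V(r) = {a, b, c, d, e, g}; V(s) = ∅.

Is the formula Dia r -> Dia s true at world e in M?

At e: Dia r is false, Dia s is false, so Dia r -> Dia s is true.
  At e: Dia r requires r at some successor in {h}.
    At h: r is false.
  So Dia r is false at e.
  At e: Dia s requires s at some successor in {h}.
    At h: s is false.
  So Dia s is false at e.

Yes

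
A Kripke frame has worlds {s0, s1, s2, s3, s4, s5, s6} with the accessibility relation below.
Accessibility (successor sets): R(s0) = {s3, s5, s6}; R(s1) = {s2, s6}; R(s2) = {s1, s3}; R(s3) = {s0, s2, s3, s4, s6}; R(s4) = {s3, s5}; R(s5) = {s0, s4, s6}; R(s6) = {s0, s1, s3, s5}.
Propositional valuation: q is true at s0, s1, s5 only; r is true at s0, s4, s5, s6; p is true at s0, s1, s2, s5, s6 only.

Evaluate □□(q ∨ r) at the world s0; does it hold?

No

At s0: □□(q ∨ r) requires □(q ∨ r) at every successor {s3, s5, s6}.
  □(q ∨ r) fails at s3, so □□(q ∨ r) is false at s0.
    At s3: □(q ∨ r) requires q ∨ r at every successor {s0, s2, s3, s4, s6}.
      q ∨ r fails at s2, so □(q ∨ r) is false at s3.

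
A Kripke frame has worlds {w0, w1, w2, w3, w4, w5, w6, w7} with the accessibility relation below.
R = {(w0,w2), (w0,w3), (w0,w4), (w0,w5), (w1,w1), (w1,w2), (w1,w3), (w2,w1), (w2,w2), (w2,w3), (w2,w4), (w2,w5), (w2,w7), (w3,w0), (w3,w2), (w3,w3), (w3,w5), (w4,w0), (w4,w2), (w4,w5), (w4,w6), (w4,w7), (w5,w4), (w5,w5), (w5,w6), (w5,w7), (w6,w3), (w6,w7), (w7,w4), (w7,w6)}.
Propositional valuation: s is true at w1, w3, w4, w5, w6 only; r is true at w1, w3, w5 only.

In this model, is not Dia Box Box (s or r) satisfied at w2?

Yes

At w2: Dia Box Box (s or r) is false, so not Dia Box Box (s or r) is true.
  At w2: Dia Box Box (s or r) requires Box Box (s or r) at some successor in {w1, w2, w3, w4, w5, w7}.
    At w1: Box Box (s or r) is false.
    At w2: Box Box (s or r) is false.
    At w3: Box Box (s or r) is false.
    At w4: Box Box (s or r) is false.
    At w5: Box Box (s or r) is false.
    At w7: Box Box (s or r) is false.
  So Dia Box Box (s or r) is false at w2.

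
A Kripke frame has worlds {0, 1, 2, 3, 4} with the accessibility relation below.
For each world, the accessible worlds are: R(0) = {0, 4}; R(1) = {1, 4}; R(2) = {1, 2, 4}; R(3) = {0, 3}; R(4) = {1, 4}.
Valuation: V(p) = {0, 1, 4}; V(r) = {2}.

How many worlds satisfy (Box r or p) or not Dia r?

4

Recall that Box ψ holds at a world iff ψ holds at every accessible world, and Dia ψ holds iff ψ holds at some accessible world.
Let φ = (Box r or p) or not Dia r. Evaluate φ at each world:
  0 (successors {0, 4}): φ is true.
  1 (successors {1, 4}): φ is true.
  2 (successors {1, 2, 4}): φ is false.
  3 (successors {0, 3}): φ is true.
  4 (successors {1, 4}): φ is true.
For instance, at 3:
  At 3: Box r or p is false, not Dia r is true, so (Box r or p) or not Dia r is true.
    At 3: Box r is false, p is false, so Box r or p is false.
      At 3: Box r requires r at every successor {0, 3}.
        r fails at 0, so Box r is false at 3.
    At 3: Dia r is false, so not Dia r is true.
      At 3: Dia r requires r at some successor in {0, 3}.
        At 0: r is false.
        At 3: r is false.
      So Dia r is false at 3.
Satisfying worlds: {0, 1, 3, 4}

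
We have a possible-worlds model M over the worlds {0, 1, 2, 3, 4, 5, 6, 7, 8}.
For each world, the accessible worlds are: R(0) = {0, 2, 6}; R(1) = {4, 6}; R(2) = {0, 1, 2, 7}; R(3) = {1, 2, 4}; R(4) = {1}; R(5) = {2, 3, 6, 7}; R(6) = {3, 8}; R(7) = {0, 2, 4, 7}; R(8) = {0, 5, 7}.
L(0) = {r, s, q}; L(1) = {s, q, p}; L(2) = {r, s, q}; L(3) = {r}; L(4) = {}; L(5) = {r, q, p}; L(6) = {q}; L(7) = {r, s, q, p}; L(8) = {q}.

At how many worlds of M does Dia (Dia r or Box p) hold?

Let φ = Dia (Dia r or Box p). Evaluate φ at each world:
  0 (successors {0, 2, 6}): φ is true.
  1 (successors {4, 6}): φ is true.
  2 (successors {0, 1, 2, 7}): φ is true.
  3 (successors {1, 2, 4}): φ is true.
  4 (successors {1}): φ is false.
  5 (successors {2, 3, 6, 7}): φ is true.
  6 (successors {3, 8}): φ is true.
  7 (successors {0, 2, 4, 7}): φ is true.
  8 (successors {0, 5, 7}): φ is true.
For instance, at 5:
  At 5: Dia (Dia r or Box p) requires Dia r or Box p at some successor in {2, 3, 6, 7}.
    Dia r or Box p holds at 2, so Dia (Dia r or Box p) is true at 5.
      At 2: Dia r is true, Box p is false, so Dia r or Box p is true.
Satisfying worlds: {0, 1, 2, 3, 5, 6, 7, 8}

8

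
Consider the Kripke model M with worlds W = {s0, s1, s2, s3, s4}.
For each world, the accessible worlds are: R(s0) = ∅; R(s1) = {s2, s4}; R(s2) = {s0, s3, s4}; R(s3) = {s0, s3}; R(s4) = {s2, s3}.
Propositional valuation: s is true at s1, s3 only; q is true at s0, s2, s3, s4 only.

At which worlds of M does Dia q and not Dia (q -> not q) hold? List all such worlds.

s1, s2, s3, s4

Let φ = Dia q and not Dia (q -> not q). Evaluate φ at each world:
  s0 (successors ∅): φ is false.
  s1 (successors {s2, s4}): φ is true.
  s2 (successors {s0, s3, s4}): φ is true.
  s3 (successors {s0, s3}): φ is true.
  s4 (successors {s2, s3}): φ is true.
For instance, at s3:
  At s3: Dia q is true, not Dia (q -> not q) is true, so Dia q and not Dia (q -> not q) is true.
    At s3: Dia q requires q at some successor in {s0, s3}.
      q holds at s0, so Dia q is true at s3.
    At s3: Dia (q -> not q) is false, so not Dia (q -> not q) is true.
      At s3: Dia (q -> not q) requires q -> not q at some successor in {s0, s3}.
        At s0: q -> not q is false.
        At s3: q -> not q is false.
      So Dia (q -> not q) is false at s3.
Satisfying worlds: {s1, s2, s3, s4}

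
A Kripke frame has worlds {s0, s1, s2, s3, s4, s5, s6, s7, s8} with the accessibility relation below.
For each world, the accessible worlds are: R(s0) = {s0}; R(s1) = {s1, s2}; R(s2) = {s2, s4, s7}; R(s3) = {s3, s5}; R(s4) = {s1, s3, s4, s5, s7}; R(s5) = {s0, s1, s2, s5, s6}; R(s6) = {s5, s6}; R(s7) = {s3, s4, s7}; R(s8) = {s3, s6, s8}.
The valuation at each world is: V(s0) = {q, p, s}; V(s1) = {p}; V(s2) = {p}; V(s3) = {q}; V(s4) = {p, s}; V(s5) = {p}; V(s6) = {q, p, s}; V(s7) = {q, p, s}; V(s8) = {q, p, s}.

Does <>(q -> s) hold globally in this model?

Yes

Let φ = <>(q -> s). Evaluate φ at each world:
  s0 (successors {s0}): φ is true.
  s1 (successors {s1, s2}): φ is true.
  s2 (successors {s2, s4, s7}): φ is true.
  s3 (successors {s3, s5}): φ is true.
  s4 (successors {s1, s3, s4, s5, s7}): φ is true.
  s5 (successors {s0, s1, s2, s5, s6}): φ is true.
  s6 (successors {s5, s6}): φ is true.
  s7 (successors {s3, s4, s7}): φ is true.
  s8 (successors {s3, s6, s8}): φ is true.
For instance, at s6:
  At s6: <>(q -> s) requires q -> s at some successor in {s5, s6}.
    q -> s holds at s5, so <>(q -> s) is true at s6.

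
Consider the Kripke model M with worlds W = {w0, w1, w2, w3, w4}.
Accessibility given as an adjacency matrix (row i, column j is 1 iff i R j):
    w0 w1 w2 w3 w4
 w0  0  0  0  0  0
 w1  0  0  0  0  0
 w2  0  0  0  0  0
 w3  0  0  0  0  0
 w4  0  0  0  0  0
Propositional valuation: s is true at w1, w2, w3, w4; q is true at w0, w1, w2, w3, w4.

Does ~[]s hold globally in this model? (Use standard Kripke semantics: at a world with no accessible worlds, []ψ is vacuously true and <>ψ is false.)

No

Recall that []ψ holds at a world iff ψ holds at every accessible world, and <>ψ holds iff ψ holds at some accessible world.
Let φ = ~[]s. Evaluate φ at each world:
  w0 (successors ∅): φ is false.
  w1 (successors ∅): φ is false.
  w2 (successors ∅): φ is false.
  w3 (successors ∅): φ is false.
  w4 (successors ∅): φ is false.
Detail at w0 (counterexample):
  At w0: []s is true, so ~[]s is false.
    At w0: no accessible worlds, so []s holds vacuously.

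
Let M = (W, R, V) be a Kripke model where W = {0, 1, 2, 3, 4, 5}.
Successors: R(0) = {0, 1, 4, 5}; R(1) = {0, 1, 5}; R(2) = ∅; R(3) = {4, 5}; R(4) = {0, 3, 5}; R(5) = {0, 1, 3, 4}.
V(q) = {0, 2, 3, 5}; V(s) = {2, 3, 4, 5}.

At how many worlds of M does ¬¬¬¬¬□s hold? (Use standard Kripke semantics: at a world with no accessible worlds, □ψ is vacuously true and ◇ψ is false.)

Let φ = ¬¬¬¬¬□s. Evaluate φ at each world:
  0 (successors {0, 1, 4, 5}): φ is true.
  1 (successors {0, 1, 5}): φ is true.
  2 (successors ∅): φ is false.
  3 (successors {4, 5}): φ is false.
  4 (successors {0, 3, 5}): φ is true.
  5 (successors {0, 1, 3, 4}): φ is true.
For instance, at 3:
  At 3: ¬¬¬¬□s is true, so ¬¬¬¬¬□s is false.
    At 3: ¬¬¬□s is false, so ¬¬¬¬□s is true.
      At 3: ¬¬□s is true, so ¬¬¬□s is false.
Satisfying worlds: {0, 1, 4, 5}

4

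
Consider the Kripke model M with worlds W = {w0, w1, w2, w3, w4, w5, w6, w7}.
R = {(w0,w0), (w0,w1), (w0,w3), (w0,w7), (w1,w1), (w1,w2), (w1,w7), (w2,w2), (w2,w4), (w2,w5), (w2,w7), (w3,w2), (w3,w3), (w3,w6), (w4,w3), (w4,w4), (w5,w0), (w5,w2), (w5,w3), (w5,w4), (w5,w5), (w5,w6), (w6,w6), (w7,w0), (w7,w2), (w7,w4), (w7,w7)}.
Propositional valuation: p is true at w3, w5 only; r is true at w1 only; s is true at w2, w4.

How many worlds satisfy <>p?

Recall that <>ψ holds at a world iff ψ holds at some accessible world.
Let φ = <>p. Evaluate φ at each world:
  w0 (successors {w0, w1, w3, w7}): φ is true.
  w1 (successors {w1, w2, w7}): φ is false.
  w2 (successors {w2, w4, w5, w7}): φ is true.
  w3 (successors {w2, w3, w6}): φ is true.
  w4 (successors {w3, w4}): φ is true.
  w5 (successors {w0, w2, w3, w4, w5, w6}): φ is true.
  w6 (successors {w6}): φ is false.
  w7 (successors {w0, w2, w4, w7}): φ is false.
For instance, at w2:
  At w2: <>p requires p at some successor in {w2, w4, w5, w7}.
    p holds at w5, so <>p is true at w2.
Satisfying worlds: {w0, w2, w3, w4, w5}

5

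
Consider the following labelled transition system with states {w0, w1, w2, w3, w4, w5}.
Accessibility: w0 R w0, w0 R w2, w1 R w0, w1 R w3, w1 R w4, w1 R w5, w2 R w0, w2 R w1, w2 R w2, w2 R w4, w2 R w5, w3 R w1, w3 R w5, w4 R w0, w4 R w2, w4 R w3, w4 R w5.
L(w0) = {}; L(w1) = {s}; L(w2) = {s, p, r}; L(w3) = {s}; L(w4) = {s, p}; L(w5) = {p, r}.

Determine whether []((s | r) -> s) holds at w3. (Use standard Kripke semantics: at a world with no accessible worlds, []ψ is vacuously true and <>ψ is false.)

At w3: []((s | r) -> s) requires (s | r) -> s at every successor {w1, w5}.
  (s | r) -> s fails at w5, so []((s | r) -> s) is false at w3.

No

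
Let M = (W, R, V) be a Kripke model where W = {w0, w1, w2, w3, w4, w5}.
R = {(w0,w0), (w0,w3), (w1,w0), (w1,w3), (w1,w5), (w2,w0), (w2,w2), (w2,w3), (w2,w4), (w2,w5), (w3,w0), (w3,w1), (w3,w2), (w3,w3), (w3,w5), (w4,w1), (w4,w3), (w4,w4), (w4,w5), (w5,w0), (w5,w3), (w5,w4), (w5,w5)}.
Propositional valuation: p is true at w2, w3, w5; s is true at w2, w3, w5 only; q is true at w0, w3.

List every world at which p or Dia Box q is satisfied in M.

Let φ = p or Dia Box q. Evaluate φ at each world:
  w0 (successors {w0, w3}): φ is true.
  w1 (successors {w0, w3, w5}): φ is true.
  w2 (successors {w0, w2, w3, w4, w5}): φ is true.
  w3 (successors {w0, w1, w2, w3, w5}): φ is true.
  w4 (successors {w1, w3, w4, w5}): φ is false.
  w5 (successors {w0, w3, w4, w5}): φ is true.
For instance, at w4:
  At w4: p is false, Dia Box q is false, so p or Dia Box q is false.
    At w4: Dia Box q requires Box q at some successor in {w1, w3, w4, w5}.
      At w1: Box q is false.
      At w3: Box q is false.
      At w4: Box q is false.
      At w5: Box q is false.
    So Dia Box q is false at w4.
Satisfying worlds: {w0, w1, w2, w3, w5}

w0, w1, w2, w3, w5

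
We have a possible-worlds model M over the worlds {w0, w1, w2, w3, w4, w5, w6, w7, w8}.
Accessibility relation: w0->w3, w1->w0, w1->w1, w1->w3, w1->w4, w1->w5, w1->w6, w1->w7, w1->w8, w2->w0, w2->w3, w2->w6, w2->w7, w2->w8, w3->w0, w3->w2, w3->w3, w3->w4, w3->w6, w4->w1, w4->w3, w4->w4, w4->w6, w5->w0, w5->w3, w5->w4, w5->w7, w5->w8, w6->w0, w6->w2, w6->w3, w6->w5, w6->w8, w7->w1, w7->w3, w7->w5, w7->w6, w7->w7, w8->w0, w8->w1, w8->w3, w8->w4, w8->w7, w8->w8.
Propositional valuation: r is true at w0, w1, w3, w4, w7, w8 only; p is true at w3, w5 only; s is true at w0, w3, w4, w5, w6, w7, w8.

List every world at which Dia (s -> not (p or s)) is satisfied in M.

Let φ = Dia (s -> not (p or s)). Evaluate φ at each world:
  w0 (successors {w3}): φ is false.
  w1 (successors {w0, w1, w3, w4, w5, w6, w7, w8}): φ is true.
  w2 (successors {w0, w3, w6, w7, w8}): φ is false.
  w3 (successors {w0, w2, w3, w4, w6}): φ is true.
  w4 (successors {w1, w3, w4, w6}): φ is true.
  w5 (successors {w0, w3, w4, w7, w8}): φ is false.
  w6 (successors {w0, w2, w3, w5, w8}): φ is true.
  w7 (successors {w1, w3, w5, w6, w7}): φ is true.
  w8 (successors {w0, w1, w3, w4, w7, w8}): φ is true.
For instance, at w7:
  At w7: Dia (s -> not (p or s)) requires s -> not (p or s) at some successor in {w1, w3, w5, w6, w7}.
    s -> not (p or s) holds at w1, so Dia (s -> not (p or s)) is true at w7.
Satisfying worlds: {w1, w3, w4, w6, w7, w8}

w1, w3, w4, w6, w7, w8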